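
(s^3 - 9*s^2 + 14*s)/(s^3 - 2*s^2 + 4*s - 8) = s*(s - 7)/(s^2 + 4)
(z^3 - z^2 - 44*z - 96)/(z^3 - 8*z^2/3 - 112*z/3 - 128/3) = 3*(z + 3)/(3*z + 4)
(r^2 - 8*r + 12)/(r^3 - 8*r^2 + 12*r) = 1/r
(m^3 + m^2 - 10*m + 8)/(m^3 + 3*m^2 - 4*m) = (m - 2)/m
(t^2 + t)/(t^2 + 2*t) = (t + 1)/(t + 2)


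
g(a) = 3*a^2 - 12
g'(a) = 6*a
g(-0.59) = -10.96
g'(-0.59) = -3.54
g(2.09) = 1.10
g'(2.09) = 12.54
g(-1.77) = -2.60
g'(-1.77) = -10.62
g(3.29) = 20.47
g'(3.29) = 19.74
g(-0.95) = -9.29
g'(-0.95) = -5.70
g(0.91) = -9.52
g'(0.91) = 5.46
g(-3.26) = 19.88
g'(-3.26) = -19.56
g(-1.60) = -4.32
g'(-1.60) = -9.60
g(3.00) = 15.00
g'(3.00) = 18.00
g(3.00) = 15.00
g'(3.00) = 18.00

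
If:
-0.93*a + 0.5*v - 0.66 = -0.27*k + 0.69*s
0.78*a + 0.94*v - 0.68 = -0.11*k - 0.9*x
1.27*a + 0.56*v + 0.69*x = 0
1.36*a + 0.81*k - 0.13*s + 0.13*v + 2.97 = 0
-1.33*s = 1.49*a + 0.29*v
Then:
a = -0.65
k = -2.87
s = 0.28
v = 2.05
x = -0.47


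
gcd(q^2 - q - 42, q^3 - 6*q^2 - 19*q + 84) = q - 7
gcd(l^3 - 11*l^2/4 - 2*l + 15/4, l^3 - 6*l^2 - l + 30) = l - 3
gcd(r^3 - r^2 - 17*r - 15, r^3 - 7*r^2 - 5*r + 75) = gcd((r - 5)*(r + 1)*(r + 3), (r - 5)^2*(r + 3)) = r^2 - 2*r - 15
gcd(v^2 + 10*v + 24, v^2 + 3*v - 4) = v + 4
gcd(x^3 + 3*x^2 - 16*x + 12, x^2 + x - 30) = x + 6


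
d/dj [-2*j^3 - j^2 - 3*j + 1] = -6*j^2 - 2*j - 3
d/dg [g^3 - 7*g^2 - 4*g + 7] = 3*g^2 - 14*g - 4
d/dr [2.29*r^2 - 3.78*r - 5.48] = 4.58*r - 3.78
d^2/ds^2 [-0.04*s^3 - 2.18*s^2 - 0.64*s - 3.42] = -0.24*s - 4.36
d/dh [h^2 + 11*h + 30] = 2*h + 11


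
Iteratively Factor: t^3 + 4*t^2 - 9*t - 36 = (t - 3)*(t^2 + 7*t + 12) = (t - 3)*(t + 3)*(t + 4)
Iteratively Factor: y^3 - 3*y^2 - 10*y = (y - 5)*(y^2 + 2*y) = (y - 5)*(y + 2)*(y)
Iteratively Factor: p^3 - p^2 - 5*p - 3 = (p + 1)*(p^2 - 2*p - 3) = (p - 3)*(p + 1)*(p + 1)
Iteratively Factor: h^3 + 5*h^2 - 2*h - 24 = (h + 3)*(h^2 + 2*h - 8) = (h + 3)*(h + 4)*(h - 2)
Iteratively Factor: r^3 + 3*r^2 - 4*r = (r + 4)*(r^2 - r) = (r - 1)*(r + 4)*(r)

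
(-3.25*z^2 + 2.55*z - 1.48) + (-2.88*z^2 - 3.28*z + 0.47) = -6.13*z^2 - 0.73*z - 1.01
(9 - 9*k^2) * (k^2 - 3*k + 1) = -9*k^4 + 27*k^3 - 27*k + 9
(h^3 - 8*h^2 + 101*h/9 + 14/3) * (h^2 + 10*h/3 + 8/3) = h^5 - 14*h^4/3 - 115*h^3/9 + 560*h^2/27 + 1228*h/27 + 112/9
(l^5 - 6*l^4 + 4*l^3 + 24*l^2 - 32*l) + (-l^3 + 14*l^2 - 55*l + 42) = l^5 - 6*l^4 + 3*l^3 + 38*l^2 - 87*l + 42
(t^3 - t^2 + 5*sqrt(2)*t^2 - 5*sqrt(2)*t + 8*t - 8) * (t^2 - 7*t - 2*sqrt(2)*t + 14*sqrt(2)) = t^5 - 8*t^4 + 3*sqrt(2)*t^4 - 24*sqrt(2)*t^3 - 5*t^3 + 5*sqrt(2)*t^2 + 96*t^2 - 84*t + 128*sqrt(2)*t - 112*sqrt(2)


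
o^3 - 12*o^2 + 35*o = o*(o - 7)*(o - 5)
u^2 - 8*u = u*(u - 8)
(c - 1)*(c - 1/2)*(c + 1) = c^3 - c^2/2 - c + 1/2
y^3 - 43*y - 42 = (y - 7)*(y + 1)*(y + 6)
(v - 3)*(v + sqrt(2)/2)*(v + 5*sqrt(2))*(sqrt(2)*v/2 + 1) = sqrt(2)*v^4/2 - 3*sqrt(2)*v^3/2 + 13*v^3/2 - 39*v^2/2 + 8*sqrt(2)*v^2 - 24*sqrt(2)*v + 5*v - 15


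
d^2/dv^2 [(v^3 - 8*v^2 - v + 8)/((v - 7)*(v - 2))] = 12*(-v^3 - 3*v^2 + 69*v - 193)/(v^6 - 27*v^5 + 285*v^4 - 1485*v^3 + 3990*v^2 - 5292*v + 2744)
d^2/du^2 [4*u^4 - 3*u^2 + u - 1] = 48*u^2 - 6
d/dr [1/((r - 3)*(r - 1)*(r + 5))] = (-(r - 3)*(r - 1) - (r - 3)*(r + 5) - (r - 1)*(r + 5))/((r - 3)^2*(r - 1)^2*(r + 5)^2)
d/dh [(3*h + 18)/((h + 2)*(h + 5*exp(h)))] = 3*(-(h + 2)*(h + 6)*(5*exp(h) + 1) + (h + 2)*(h + 5*exp(h)) - (h + 6)*(h + 5*exp(h)))/((h + 2)^2*(h + 5*exp(h))^2)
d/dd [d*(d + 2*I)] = 2*d + 2*I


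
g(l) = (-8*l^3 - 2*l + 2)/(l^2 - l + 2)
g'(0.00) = -0.50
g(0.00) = 1.00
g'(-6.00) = -7.98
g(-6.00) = 39.59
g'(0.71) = -7.56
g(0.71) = -1.27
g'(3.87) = -9.16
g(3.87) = -35.82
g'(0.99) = -10.91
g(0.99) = -3.89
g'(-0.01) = -0.49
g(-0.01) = 1.00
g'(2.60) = -10.74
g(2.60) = -23.35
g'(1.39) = -12.89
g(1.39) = -8.76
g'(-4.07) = -7.85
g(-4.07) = 24.28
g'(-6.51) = -8.00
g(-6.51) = 43.67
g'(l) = (1 - 2*l)*(-8*l^3 - 2*l + 2)/(l^2 - l + 2)^2 + (-24*l^2 - 2)/(l^2 - l + 2)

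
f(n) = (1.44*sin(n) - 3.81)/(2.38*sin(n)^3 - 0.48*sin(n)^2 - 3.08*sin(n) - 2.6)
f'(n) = (1.44*sin(n) - 3.81)*(-7.14*sin(n)^2*cos(n) + 0.96*sin(n)*cos(n) + 3.08*cos(n))/(2.38*sin(n)^3 - 0.48*sin(n)^2 - 3.08*sin(n) - 2.6)^2 + 1.44*cos(n)/(2.38*sin(n)^3 - 0.48*sin(n)^2 - 3.08*sin(n) - 2.6) = (-6.8544*sin(n)^3 + 27.8946*sin(n)^2 - 3.6576*sin(n) - 15.4788)*cos(n)/(5.6644*sin(n)^6 - 2.2848*sin(n)^5 - 14.4304*sin(n)^4 - 9.4192*sin(n)^3 + 11.9824*sin(n)^2 + 16.016*sin(n) + 6.76)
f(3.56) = 2.77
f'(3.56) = 3.24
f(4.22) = 2.69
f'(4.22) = -1.87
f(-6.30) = 1.50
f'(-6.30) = -2.37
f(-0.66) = 3.26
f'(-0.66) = -0.45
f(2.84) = 0.97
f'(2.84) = 1.12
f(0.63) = 0.72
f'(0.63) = -0.45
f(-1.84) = 2.35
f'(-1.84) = -1.10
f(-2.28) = 3.10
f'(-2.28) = -1.66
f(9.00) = 0.85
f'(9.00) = 0.81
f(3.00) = 1.19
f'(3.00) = 1.66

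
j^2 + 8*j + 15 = (j + 3)*(j + 5)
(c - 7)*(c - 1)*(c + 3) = c^3 - 5*c^2 - 17*c + 21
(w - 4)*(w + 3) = w^2 - w - 12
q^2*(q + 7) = q^3 + 7*q^2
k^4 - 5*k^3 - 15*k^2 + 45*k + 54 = (k - 6)*(k - 3)*(k + 1)*(k + 3)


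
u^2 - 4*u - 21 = (u - 7)*(u + 3)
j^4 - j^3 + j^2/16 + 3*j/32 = j*(j - 3/4)*(j - 1/2)*(j + 1/4)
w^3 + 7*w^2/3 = w^2*(w + 7/3)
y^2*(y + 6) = y^3 + 6*y^2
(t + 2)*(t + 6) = t^2 + 8*t + 12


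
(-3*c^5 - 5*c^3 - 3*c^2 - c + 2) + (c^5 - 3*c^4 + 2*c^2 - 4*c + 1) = -2*c^5 - 3*c^4 - 5*c^3 - c^2 - 5*c + 3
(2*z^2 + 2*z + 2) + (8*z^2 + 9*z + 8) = 10*z^2 + 11*z + 10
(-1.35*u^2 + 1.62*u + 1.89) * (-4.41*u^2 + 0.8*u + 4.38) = 5.9535*u^4 - 8.2242*u^3 - 12.9519*u^2 + 8.6076*u + 8.2782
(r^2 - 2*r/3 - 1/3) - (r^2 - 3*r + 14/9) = 7*r/3 - 17/9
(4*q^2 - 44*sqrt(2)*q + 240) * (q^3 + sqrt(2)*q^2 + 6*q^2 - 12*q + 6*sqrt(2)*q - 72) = 4*q^5 - 40*sqrt(2)*q^4 + 24*q^4 - 240*sqrt(2)*q^3 + 104*q^3 + 624*q^2 + 768*sqrt(2)*q^2 - 2880*q + 4608*sqrt(2)*q - 17280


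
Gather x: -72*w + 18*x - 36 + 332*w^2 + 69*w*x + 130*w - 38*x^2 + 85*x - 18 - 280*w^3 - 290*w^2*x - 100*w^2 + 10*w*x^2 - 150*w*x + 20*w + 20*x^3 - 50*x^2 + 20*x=-280*w^3 + 232*w^2 + 78*w + 20*x^3 + x^2*(10*w - 88) + x*(-290*w^2 - 81*w + 123) - 54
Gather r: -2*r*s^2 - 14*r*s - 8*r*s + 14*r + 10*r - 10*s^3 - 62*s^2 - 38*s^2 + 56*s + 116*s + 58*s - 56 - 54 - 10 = r*(-2*s^2 - 22*s + 24) - 10*s^3 - 100*s^2 + 230*s - 120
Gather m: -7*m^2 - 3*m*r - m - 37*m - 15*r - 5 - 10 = -7*m^2 + m*(-3*r - 38) - 15*r - 15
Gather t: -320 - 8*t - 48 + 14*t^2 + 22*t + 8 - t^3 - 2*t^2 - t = -t^3 + 12*t^2 + 13*t - 360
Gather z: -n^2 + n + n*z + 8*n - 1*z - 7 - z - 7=-n^2 + 9*n + z*(n - 2) - 14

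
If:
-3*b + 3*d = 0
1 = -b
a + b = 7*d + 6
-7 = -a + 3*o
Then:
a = 0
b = -1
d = -1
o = -7/3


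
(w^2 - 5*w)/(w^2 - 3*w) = (w - 5)/(w - 3)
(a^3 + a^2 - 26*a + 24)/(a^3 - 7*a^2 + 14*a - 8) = (a + 6)/(a - 2)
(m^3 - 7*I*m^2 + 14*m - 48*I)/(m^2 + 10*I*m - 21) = (m^2 - 10*I*m - 16)/(m + 7*I)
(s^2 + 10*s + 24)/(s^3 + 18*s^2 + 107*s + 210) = (s + 4)/(s^2 + 12*s + 35)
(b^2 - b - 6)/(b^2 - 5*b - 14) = (b - 3)/(b - 7)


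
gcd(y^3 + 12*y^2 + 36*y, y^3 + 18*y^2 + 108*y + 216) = y^2 + 12*y + 36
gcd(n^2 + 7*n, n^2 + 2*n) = n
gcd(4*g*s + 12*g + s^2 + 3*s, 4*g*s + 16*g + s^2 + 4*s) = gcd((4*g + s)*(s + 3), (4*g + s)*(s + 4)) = 4*g + s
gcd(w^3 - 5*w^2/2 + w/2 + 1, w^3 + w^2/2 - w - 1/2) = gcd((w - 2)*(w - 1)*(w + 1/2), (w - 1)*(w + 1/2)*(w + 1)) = w^2 - w/2 - 1/2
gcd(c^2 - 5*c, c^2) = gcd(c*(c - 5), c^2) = c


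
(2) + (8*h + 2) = 8*h + 4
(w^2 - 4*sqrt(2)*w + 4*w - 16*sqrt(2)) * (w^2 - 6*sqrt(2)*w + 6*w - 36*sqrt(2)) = w^4 - 10*sqrt(2)*w^3 + 10*w^3 - 100*sqrt(2)*w^2 + 72*w^2 - 240*sqrt(2)*w + 480*w + 1152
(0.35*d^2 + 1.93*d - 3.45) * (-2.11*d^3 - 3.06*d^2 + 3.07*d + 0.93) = -0.7385*d^5 - 5.1433*d^4 + 2.4482*d^3 + 16.8076*d^2 - 8.7966*d - 3.2085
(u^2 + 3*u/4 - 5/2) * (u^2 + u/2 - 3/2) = u^4 + 5*u^3/4 - 29*u^2/8 - 19*u/8 + 15/4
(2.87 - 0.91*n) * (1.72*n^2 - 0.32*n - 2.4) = -1.5652*n^3 + 5.2276*n^2 + 1.2656*n - 6.888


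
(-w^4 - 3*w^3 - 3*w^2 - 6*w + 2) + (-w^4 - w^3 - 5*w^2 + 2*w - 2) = -2*w^4 - 4*w^3 - 8*w^2 - 4*w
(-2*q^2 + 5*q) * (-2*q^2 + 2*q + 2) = 4*q^4 - 14*q^3 + 6*q^2 + 10*q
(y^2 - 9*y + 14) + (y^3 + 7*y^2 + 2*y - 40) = y^3 + 8*y^2 - 7*y - 26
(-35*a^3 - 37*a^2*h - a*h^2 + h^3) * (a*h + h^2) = -35*a^4*h - 72*a^3*h^2 - 38*a^2*h^3 + h^5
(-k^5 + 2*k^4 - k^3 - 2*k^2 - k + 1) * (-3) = 3*k^5 - 6*k^4 + 3*k^3 + 6*k^2 + 3*k - 3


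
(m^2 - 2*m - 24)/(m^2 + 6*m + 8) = (m - 6)/(m + 2)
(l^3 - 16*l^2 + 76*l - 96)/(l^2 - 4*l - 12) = (l^2 - 10*l + 16)/(l + 2)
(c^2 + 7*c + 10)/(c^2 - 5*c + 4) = (c^2 + 7*c + 10)/(c^2 - 5*c + 4)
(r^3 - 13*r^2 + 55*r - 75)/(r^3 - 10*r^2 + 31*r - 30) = (r - 5)/(r - 2)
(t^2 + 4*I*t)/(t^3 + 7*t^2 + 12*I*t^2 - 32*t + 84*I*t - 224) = t/(t^2 + t*(7 + 8*I) + 56*I)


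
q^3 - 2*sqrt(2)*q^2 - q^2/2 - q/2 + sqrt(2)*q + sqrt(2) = (q - 1)*(q + 1/2)*(q - 2*sqrt(2))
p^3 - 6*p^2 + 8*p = p*(p - 4)*(p - 2)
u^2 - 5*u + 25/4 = (u - 5/2)^2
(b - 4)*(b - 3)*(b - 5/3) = b^3 - 26*b^2/3 + 71*b/3 - 20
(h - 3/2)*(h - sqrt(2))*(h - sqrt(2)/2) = h^3 - 3*sqrt(2)*h^2/2 - 3*h^2/2 + h + 9*sqrt(2)*h/4 - 3/2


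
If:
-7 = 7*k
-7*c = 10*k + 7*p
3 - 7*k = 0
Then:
No Solution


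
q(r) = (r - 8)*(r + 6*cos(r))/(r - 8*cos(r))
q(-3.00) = 19.99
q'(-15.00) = 38.57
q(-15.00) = -50.42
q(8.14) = 0.09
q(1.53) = -9.54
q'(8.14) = 0.48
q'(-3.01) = -5.62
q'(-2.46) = 6.14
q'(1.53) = 99.59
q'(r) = (1 - 6*sin(r))*(r - 8)/(r - 8*cos(r)) + (r - 8)*(r + 6*cos(r))*(-8*sin(r) - 1)/(r - 8*cos(r))^2 + (r + 6*cos(r))/(r - 8*cos(r)) = (-14*r^2*sin(r) + r^2 + 112*r*sin(r) - 16*r*cos(r) - 48*cos(r)^2 + 112*cos(r))/(r - 8*cos(r))^2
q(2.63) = 1.45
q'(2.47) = 0.51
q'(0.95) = 8.55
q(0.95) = 8.45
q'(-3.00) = -5.42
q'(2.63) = 0.07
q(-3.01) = 20.04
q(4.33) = -1.05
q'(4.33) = -3.93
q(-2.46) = 19.84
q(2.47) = 1.41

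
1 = 1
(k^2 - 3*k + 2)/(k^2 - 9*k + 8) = (k - 2)/(k - 8)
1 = 1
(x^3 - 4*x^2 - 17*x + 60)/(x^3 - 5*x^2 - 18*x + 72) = (x - 5)/(x - 6)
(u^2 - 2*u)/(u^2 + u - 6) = u/(u + 3)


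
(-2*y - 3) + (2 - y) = -3*y - 1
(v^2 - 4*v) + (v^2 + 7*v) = 2*v^2 + 3*v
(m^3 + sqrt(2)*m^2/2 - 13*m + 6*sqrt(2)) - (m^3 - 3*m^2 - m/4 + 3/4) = sqrt(2)*m^2/2 + 3*m^2 - 51*m/4 - 3/4 + 6*sqrt(2)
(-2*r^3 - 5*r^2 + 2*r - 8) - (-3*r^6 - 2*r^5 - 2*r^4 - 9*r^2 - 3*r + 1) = 3*r^6 + 2*r^5 + 2*r^4 - 2*r^3 + 4*r^2 + 5*r - 9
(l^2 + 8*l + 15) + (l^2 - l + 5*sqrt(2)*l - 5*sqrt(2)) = 2*l^2 + 7*l + 5*sqrt(2)*l - 5*sqrt(2) + 15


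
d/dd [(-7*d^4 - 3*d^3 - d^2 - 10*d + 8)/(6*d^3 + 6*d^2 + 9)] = (-14*d^6 - 28*d^5 - 4*d^4 - 44*d^3 - 55*d^2 - 38*d - 30)/(3*(4*d^6 + 8*d^5 + 4*d^4 + 12*d^3 + 12*d^2 + 9))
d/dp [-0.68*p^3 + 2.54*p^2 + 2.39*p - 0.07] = -2.04*p^2 + 5.08*p + 2.39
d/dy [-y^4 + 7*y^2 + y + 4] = -4*y^3 + 14*y + 1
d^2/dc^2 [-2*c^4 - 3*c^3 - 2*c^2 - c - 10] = -24*c^2 - 18*c - 4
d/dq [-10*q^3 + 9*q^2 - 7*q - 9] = -30*q^2 + 18*q - 7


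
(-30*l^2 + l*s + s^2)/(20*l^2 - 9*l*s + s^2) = (6*l + s)/(-4*l + s)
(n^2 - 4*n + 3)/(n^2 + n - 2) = (n - 3)/(n + 2)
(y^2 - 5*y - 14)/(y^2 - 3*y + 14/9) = 9*(y^2 - 5*y - 14)/(9*y^2 - 27*y + 14)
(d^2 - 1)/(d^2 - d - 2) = (d - 1)/(d - 2)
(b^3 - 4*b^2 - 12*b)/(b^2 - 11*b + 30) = b*(b + 2)/(b - 5)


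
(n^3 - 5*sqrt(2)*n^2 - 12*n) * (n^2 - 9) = n^5 - 5*sqrt(2)*n^4 - 21*n^3 + 45*sqrt(2)*n^2 + 108*n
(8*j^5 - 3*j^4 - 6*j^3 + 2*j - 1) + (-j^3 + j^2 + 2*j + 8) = 8*j^5 - 3*j^4 - 7*j^3 + j^2 + 4*j + 7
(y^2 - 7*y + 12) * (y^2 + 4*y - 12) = y^4 - 3*y^3 - 28*y^2 + 132*y - 144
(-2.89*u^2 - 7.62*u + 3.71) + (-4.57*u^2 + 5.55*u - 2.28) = -7.46*u^2 - 2.07*u + 1.43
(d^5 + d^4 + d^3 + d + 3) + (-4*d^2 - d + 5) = d^5 + d^4 + d^3 - 4*d^2 + 8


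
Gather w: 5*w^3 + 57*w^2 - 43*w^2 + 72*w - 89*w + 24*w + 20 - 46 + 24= 5*w^3 + 14*w^2 + 7*w - 2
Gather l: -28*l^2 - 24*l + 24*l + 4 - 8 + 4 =-28*l^2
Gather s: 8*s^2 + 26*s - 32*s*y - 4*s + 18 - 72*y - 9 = 8*s^2 + s*(22 - 32*y) - 72*y + 9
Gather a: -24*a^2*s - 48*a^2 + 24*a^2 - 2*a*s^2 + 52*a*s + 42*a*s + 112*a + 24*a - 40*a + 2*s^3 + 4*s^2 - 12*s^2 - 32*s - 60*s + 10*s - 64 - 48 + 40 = a^2*(-24*s - 24) + a*(-2*s^2 + 94*s + 96) + 2*s^3 - 8*s^2 - 82*s - 72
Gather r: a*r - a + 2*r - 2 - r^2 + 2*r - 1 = -a - r^2 + r*(a + 4) - 3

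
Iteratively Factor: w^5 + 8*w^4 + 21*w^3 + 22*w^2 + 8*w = (w + 4)*(w^4 + 4*w^3 + 5*w^2 + 2*w) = (w + 1)*(w + 4)*(w^3 + 3*w^2 + 2*w) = (w + 1)*(w + 2)*(w + 4)*(w^2 + w) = (w + 1)^2*(w + 2)*(w + 4)*(w)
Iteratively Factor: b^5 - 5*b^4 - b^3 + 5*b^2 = (b)*(b^4 - 5*b^3 - b^2 + 5*b) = b*(b - 5)*(b^3 - b) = b*(b - 5)*(b - 1)*(b^2 + b) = b^2*(b - 5)*(b - 1)*(b + 1)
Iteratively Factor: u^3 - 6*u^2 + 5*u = (u - 1)*(u^2 - 5*u) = u*(u - 1)*(u - 5)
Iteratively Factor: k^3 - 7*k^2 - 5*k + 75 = (k - 5)*(k^2 - 2*k - 15) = (k - 5)^2*(k + 3)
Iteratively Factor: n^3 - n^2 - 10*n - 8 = (n + 1)*(n^2 - 2*n - 8) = (n + 1)*(n + 2)*(n - 4)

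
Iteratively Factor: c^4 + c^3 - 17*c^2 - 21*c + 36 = (c - 1)*(c^3 + 2*c^2 - 15*c - 36) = (c - 4)*(c - 1)*(c^2 + 6*c + 9) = (c - 4)*(c - 1)*(c + 3)*(c + 3)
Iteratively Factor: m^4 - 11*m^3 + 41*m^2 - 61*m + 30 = (m - 1)*(m^3 - 10*m^2 + 31*m - 30) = (m - 3)*(m - 1)*(m^2 - 7*m + 10) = (m - 3)*(m - 2)*(m - 1)*(m - 5)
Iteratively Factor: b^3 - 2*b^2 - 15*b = (b)*(b^2 - 2*b - 15) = b*(b - 5)*(b + 3)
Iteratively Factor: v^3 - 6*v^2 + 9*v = (v - 3)*(v^2 - 3*v) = v*(v - 3)*(v - 3)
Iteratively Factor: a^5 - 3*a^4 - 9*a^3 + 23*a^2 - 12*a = (a + 3)*(a^4 - 6*a^3 + 9*a^2 - 4*a) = (a - 4)*(a + 3)*(a^3 - 2*a^2 + a) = (a - 4)*(a - 1)*(a + 3)*(a^2 - a) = a*(a - 4)*(a - 1)*(a + 3)*(a - 1)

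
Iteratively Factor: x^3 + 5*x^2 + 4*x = (x)*(x^2 + 5*x + 4) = x*(x + 1)*(x + 4)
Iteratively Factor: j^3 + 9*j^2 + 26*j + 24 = (j + 2)*(j^2 + 7*j + 12) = (j + 2)*(j + 3)*(j + 4)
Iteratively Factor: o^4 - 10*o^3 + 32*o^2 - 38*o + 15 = (o - 1)*(o^3 - 9*o^2 + 23*o - 15) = (o - 1)^2*(o^2 - 8*o + 15) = (o - 5)*(o - 1)^2*(o - 3)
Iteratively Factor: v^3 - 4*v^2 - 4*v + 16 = (v + 2)*(v^2 - 6*v + 8) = (v - 2)*(v + 2)*(v - 4)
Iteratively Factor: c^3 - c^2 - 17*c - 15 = (c + 1)*(c^2 - 2*c - 15) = (c - 5)*(c + 1)*(c + 3)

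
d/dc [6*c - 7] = 6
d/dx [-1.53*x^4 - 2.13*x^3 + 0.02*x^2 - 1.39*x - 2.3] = -6.12*x^3 - 6.39*x^2 + 0.04*x - 1.39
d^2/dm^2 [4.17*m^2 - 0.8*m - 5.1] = 8.34000000000000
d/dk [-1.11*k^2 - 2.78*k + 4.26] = -2.22*k - 2.78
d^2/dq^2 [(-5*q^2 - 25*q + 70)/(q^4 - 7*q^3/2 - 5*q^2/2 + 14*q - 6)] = 20*(-12*q^5 - 150*q^4 + 305*q^3 + 345*q^2 - 495*q - 1039)/(8*q^9 - 36*q^8 - 78*q^7 + 441*q^6 + 213*q^5 - 1719*q^4 + 73*q^3 + 1854*q^2 - 1188*q + 216)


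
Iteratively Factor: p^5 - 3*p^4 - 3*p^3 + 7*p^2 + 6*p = (p - 2)*(p^4 - p^3 - 5*p^2 - 3*p) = (p - 3)*(p - 2)*(p^3 + 2*p^2 + p) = (p - 3)*(p - 2)*(p + 1)*(p^2 + p) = (p - 3)*(p - 2)*(p + 1)^2*(p)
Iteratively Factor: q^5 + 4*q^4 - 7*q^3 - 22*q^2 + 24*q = (q + 4)*(q^4 - 7*q^2 + 6*q) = (q + 3)*(q + 4)*(q^3 - 3*q^2 + 2*q) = (q - 2)*(q + 3)*(q + 4)*(q^2 - q) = q*(q - 2)*(q + 3)*(q + 4)*(q - 1)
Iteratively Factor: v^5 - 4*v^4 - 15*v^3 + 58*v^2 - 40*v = (v + 4)*(v^4 - 8*v^3 + 17*v^2 - 10*v) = (v - 2)*(v + 4)*(v^3 - 6*v^2 + 5*v) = v*(v - 2)*(v + 4)*(v^2 - 6*v + 5) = v*(v - 2)*(v - 1)*(v + 4)*(v - 5)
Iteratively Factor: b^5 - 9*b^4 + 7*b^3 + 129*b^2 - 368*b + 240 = (b - 4)*(b^4 - 5*b^3 - 13*b^2 + 77*b - 60) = (b - 4)*(b - 3)*(b^3 - 2*b^2 - 19*b + 20) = (b - 4)*(b - 3)*(b + 4)*(b^2 - 6*b + 5) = (b - 4)*(b - 3)*(b - 1)*(b + 4)*(b - 5)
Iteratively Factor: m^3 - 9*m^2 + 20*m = (m - 5)*(m^2 - 4*m) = (m - 5)*(m - 4)*(m)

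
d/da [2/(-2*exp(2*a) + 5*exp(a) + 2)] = (8*exp(a) - 10)*exp(a)/(-2*exp(2*a) + 5*exp(a) + 2)^2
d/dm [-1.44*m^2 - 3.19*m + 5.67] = -2.88*m - 3.19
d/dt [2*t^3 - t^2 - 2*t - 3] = 6*t^2 - 2*t - 2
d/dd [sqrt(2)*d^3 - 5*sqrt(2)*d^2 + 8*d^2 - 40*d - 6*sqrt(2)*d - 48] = 3*sqrt(2)*d^2 - 10*sqrt(2)*d + 16*d - 40 - 6*sqrt(2)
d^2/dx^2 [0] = 0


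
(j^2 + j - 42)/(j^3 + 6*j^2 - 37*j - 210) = 1/(j + 5)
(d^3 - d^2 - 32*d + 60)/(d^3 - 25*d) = (d^2 + 4*d - 12)/(d*(d + 5))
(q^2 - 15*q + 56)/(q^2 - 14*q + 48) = (q - 7)/(q - 6)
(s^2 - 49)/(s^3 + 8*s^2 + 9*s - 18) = (s^2 - 49)/(s^3 + 8*s^2 + 9*s - 18)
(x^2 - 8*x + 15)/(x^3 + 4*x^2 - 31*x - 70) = (x - 3)/(x^2 + 9*x + 14)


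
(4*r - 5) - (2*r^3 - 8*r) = -2*r^3 + 12*r - 5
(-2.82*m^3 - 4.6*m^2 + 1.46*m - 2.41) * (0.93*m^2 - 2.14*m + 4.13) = -2.6226*m^5 + 1.7568*m^4 - 0.444799999999999*m^3 - 24.3637*m^2 + 11.1872*m - 9.9533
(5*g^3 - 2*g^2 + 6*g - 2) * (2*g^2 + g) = 10*g^5 + g^4 + 10*g^3 + 2*g^2 - 2*g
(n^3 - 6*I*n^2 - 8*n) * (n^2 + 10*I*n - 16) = n^5 + 4*I*n^4 + 36*n^3 + 16*I*n^2 + 128*n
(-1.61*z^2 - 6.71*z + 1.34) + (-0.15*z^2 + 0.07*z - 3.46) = -1.76*z^2 - 6.64*z - 2.12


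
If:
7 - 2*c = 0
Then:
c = 7/2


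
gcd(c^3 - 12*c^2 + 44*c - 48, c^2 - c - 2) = c - 2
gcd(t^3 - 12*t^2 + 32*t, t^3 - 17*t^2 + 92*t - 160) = t^2 - 12*t + 32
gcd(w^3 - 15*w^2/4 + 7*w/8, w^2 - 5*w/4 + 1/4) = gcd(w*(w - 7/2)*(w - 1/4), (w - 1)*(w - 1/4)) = w - 1/4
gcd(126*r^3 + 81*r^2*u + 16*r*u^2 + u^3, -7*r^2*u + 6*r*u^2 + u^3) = 7*r + u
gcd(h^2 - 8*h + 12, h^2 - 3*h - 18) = h - 6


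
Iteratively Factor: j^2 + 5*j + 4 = (j + 1)*(j + 4)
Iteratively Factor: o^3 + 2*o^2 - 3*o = (o)*(o^2 + 2*o - 3) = o*(o + 3)*(o - 1)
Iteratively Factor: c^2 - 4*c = (c)*(c - 4)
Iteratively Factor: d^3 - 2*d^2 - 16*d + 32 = (d - 2)*(d^2 - 16) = (d - 4)*(d - 2)*(d + 4)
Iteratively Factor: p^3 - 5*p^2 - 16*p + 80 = (p + 4)*(p^2 - 9*p + 20) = (p - 5)*(p + 4)*(p - 4)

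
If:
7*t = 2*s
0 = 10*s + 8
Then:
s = -4/5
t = -8/35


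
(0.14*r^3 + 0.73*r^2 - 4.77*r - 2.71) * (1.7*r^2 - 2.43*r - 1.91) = 0.238*r^5 + 0.9008*r^4 - 10.1503*r^3 + 5.5898*r^2 + 15.696*r + 5.1761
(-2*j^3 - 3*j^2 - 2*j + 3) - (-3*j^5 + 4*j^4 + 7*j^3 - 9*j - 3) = 3*j^5 - 4*j^4 - 9*j^3 - 3*j^2 + 7*j + 6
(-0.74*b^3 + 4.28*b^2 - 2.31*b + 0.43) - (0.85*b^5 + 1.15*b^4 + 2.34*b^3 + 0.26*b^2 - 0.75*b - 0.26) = -0.85*b^5 - 1.15*b^4 - 3.08*b^3 + 4.02*b^2 - 1.56*b + 0.69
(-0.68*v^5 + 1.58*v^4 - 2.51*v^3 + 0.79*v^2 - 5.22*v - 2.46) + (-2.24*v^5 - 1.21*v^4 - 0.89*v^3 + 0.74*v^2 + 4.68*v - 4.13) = -2.92*v^5 + 0.37*v^4 - 3.4*v^3 + 1.53*v^2 - 0.54*v - 6.59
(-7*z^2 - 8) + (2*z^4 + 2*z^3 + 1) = 2*z^4 + 2*z^3 - 7*z^2 - 7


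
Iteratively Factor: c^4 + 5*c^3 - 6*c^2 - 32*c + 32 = (c - 1)*(c^3 + 6*c^2 - 32) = (c - 2)*(c - 1)*(c^2 + 8*c + 16) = (c - 2)*(c - 1)*(c + 4)*(c + 4)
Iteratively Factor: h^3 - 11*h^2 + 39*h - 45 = (h - 3)*(h^2 - 8*h + 15) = (h - 3)^2*(h - 5)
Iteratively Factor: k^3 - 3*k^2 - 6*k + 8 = (k - 4)*(k^2 + k - 2) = (k - 4)*(k - 1)*(k + 2)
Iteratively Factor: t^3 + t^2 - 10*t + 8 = (t - 1)*(t^2 + 2*t - 8) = (t - 2)*(t - 1)*(t + 4)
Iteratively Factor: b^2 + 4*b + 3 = (b + 1)*(b + 3)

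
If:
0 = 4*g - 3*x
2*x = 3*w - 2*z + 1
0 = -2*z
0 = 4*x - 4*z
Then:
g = 0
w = -1/3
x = 0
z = 0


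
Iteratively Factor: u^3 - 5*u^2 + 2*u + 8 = (u - 4)*(u^2 - u - 2) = (u - 4)*(u + 1)*(u - 2)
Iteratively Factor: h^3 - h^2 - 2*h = (h - 2)*(h^2 + h) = (h - 2)*(h + 1)*(h)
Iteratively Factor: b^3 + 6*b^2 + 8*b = (b + 4)*(b^2 + 2*b) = (b + 2)*(b + 4)*(b)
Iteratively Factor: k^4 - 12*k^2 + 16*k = (k - 2)*(k^3 + 2*k^2 - 8*k) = k*(k - 2)*(k^2 + 2*k - 8) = k*(k - 2)*(k + 4)*(k - 2)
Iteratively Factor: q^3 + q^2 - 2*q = (q)*(q^2 + q - 2) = q*(q - 1)*(q + 2)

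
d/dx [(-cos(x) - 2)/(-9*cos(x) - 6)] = 4*sin(x)/(3*(3*cos(x) + 2)^2)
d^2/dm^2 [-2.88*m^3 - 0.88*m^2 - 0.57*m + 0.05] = -17.28*m - 1.76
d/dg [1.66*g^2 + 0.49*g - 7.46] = 3.32*g + 0.49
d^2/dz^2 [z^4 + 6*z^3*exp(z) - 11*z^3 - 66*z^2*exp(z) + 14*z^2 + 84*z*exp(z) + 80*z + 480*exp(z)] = 6*z^3*exp(z) - 30*z^2*exp(z) + 12*z^2 - 144*z*exp(z) - 66*z + 516*exp(z) + 28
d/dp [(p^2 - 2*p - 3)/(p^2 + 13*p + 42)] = 15*(p^2 + 6*p - 3)/(p^4 + 26*p^3 + 253*p^2 + 1092*p + 1764)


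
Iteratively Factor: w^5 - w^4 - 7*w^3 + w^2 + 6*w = (w + 1)*(w^4 - 2*w^3 - 5*w^2 + 6*w) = (w + 1)*(w + 2)*(w^3 - 4*w^2 + 3*w) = (w - 3)*(w + 1)*(w + 2)*(w^2 - w) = w*(w - 3)*(w + 1)*(w + 2)*(w - 1)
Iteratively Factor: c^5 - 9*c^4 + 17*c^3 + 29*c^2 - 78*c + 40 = (c - 1)*(c^4 - 8*c^3 + 9*c^2 + 38*c - 40) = (c - 1)^2*(c^3 - 7*c^2 + 2*c + 40) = (c - 4)*(c - 1)^2*(c^2 - 3*c - 10) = (c - 5)*(c - 4)*(c - 1)^2*(c + 2)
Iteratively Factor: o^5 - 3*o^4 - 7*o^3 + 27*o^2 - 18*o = (o - 3)*(o^4 - 7*o^2 + 6*o) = (o - 3)*(o + 3)*(o^3 - 3*o^2 + 2*o) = (o - 3)*(o - 2)*(o + 3)*(o^2 - o) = (o - 3)*(o - 2)*(o - 1)*(o + 3)*(o)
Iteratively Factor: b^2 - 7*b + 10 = (b - 2)*(b - 5)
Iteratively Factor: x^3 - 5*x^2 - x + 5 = (x - 1)*(x^2 - 4*x - 5) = (x - 5)*(x - 1)*(x + 1)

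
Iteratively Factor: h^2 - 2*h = (h)*(h - 2)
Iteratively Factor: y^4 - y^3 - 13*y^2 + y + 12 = (y - 1)*(y^3 - 13*y - 12) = (y - 1)*(y + 1)*(y^2 - y - 12) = (y - 4)*(y - 1)*(y + 1)*(y + 3)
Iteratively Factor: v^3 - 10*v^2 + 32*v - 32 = (v - 2)*(v^2 - 8*v + 16) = (v - 4)*(v - 2)*(v - 4)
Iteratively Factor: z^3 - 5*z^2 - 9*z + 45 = (z - 5)*(z^2 - 9) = (z - 5)*(z - 3)*(z + 3)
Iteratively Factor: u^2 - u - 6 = (u - 3)*(u + 2)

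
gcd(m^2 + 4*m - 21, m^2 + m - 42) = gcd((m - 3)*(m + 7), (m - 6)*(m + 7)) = m + 7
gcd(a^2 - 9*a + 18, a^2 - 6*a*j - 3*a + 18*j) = a - 3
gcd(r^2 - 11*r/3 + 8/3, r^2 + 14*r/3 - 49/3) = 1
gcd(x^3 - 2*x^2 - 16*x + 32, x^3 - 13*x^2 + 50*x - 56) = x^2 - 6*x + 8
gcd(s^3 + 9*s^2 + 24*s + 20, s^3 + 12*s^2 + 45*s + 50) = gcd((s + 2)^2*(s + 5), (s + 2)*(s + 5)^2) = s^2 + 7*s + 10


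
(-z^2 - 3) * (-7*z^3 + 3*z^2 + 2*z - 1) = 7*z^5 - 3*z^4 + 19*z^3 - 8*z^2 - 6*z + 3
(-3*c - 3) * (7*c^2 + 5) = -21*c^3 - 21*c^2 - 15*c - 15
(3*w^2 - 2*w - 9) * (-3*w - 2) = -9*w^3 + 31*w + 18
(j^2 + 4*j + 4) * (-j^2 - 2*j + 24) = -j^4 - 6*j^3 + 12*j^2 + 88*j + 96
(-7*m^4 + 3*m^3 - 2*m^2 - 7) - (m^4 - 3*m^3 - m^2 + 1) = -8*m^4 + 6*m^3 - m^2 - 8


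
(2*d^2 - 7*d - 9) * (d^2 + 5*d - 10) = 2*d^4 + 3*d^3 - 64*d^2 + 25*d + 90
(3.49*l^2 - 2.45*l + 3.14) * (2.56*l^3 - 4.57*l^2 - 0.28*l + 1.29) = 8.9344*l^5 - 22.2213*l^4 + 18.2577*l^3 - 9.1617*l^2 - 4.0397*l + 4.0506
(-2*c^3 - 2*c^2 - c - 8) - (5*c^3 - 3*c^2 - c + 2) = -7*c^3 + c^2 - 10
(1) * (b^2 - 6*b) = b^2 - 6*b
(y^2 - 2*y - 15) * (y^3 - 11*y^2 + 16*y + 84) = y^5 - 13*y^4 + 23*y^3 + 217*y^2 - 408*y - 1260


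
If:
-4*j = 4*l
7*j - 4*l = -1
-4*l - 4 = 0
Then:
No Solution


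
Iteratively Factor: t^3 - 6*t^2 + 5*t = (t)*(t^2 - 6*t + 5) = t*(t - 1)*(t - 5)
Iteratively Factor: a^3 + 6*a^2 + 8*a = (a + 2)*(a^2 + 4*a) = (a + 2)*(a + 4)*(a)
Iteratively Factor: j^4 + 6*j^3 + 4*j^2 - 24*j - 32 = (j + 2)*(j^3 + 4*j^2 - 4*j - 16) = (j + 2)*(j + 4)*(j^2 - 4) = (j - 2)*(j + 2)*(j + 4)*(j + 2)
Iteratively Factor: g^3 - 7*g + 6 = (g - 1)*(g^2 + g - 6) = (g - 1)*(g + 3)*(g - 2)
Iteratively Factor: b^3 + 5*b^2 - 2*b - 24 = (b + 3)*(b^2 + 2*b - 8) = (b + 3)*(b + 4)*(b - 2)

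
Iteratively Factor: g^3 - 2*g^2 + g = (g - 1)*(g^2 - g) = (g - 1)^2*(g)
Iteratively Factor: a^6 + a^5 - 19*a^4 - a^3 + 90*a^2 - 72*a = (a - 3)*(a^5 + 4*a^4 - 7*a^3 - 22*a^2 + 24*a) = (a - 3)*(a - 2)*(a^4 + 6*a^3 + 5*a^2 - 12*a) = (a - 3)*(a - 2)*(a - 1)*(a^3 + 7*a^2 + 12*a) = a*(a - 3)*(a - 2)*(a - 1)*(a^2 + 7*a + 12) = a*(a - 3)*(a - 2)*(a - 1)*(a + 4)*(a + 3)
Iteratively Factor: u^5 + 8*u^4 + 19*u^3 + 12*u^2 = (u + 3)*(u^4 + 5*u^3 + 4*u^2) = u*(u + 3)*(u^3 + 5*u^2 + 4*u) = u*(u + 1)*(u + 3)*(u^2 + 4*u) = u^2*(u + 1)*(u + 3)*(u + 4)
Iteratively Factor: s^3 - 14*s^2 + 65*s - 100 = (s - 5)*(s^2 - 9*s + 20) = (s - 5)*(s - 4)*(s - 5)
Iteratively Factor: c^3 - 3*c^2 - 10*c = (c - 5)*(c^2 + 2*c) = c*(c - 5)*(c + 2)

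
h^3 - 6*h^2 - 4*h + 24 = (h - 6)*(h - 2)*(h + 2)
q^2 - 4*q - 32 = (q - 8)*(q + 4)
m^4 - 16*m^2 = m^2*(m - 4)*(m + 4)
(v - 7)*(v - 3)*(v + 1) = v^3 - 9*v^2 + 11*v + 21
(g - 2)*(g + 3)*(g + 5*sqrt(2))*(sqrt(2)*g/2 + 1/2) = sqrt(2)*g^4/2 + sqrt(2)*g^3/2 + 11*g^3/2 - sqrt(2)*g^2/2 + 11*g^2/2 - 33*g + 5*sqrt(2)*g/2 - 15*sqrt(2)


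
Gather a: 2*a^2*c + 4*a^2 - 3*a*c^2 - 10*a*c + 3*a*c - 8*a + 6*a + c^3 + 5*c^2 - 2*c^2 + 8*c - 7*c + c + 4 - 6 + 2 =a^2*(2*c + 4) + a*(-3*c^2 - 7*c - 2) + c^3 + 3*c^2 + 2*c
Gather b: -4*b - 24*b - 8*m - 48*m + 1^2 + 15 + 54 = -28*b - 56*m + 70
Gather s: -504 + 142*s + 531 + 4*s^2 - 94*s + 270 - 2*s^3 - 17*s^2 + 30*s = -2*s^3 - 13*s^2 + 78*s + 297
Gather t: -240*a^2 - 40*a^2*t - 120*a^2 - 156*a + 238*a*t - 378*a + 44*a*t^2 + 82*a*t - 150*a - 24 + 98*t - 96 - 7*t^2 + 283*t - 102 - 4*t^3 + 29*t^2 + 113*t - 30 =-360*a^2 - 684*a - 4*t^3 + t^2*(44*a + 22) + t*(-40*a^2 + 320*a + 494) - 252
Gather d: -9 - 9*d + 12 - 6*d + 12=15 - 15*d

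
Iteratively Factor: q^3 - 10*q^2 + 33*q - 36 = (q - 3)*(q^2 - 7*q + 12) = (q - 4)*(q - 3)*(q - 3)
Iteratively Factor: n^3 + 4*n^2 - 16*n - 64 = (n + 4)*(n^2 - 16) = (n - 4)*(n + 4)*(n + 4)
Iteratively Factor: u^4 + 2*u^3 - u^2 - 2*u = (u - 1)*(u^3 + 3*u^2 + 2*u) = u*(u - 1)*(u^2 + 3*u + 2) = u*(u - 1)*(u + 2)*(u + 1)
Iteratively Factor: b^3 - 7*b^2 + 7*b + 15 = (b + 1)*(b^2 - 8*b + 15) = (b - 3)*(b + 1)*(b - 5)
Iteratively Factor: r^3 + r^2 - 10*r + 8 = (r + 4)*(r^2 - 3*r + 2) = (r - 2)*(r + 4)*(r - 1)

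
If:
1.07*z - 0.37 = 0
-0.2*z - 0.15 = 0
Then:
No Solution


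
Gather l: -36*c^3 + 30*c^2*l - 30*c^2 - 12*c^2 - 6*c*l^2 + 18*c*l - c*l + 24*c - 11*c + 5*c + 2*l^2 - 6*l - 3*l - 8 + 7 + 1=-36*c^3 - 42*c^2 + 18*c + l^2*(2 - 6*c) + l*(30*c^2 + 17*c - 9)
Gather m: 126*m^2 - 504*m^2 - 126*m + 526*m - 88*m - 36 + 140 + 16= -378*m^2 + 312*m + 120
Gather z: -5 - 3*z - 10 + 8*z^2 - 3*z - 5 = 8*z^2 - 6*z - 20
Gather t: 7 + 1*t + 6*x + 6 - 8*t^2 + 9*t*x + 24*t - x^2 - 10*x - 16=-8*t^2 + t*(9*x + 25) - x^2 - 4*x - 3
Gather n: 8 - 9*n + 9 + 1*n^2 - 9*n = n^2 - 18*n + 17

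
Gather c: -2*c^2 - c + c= -2*c^2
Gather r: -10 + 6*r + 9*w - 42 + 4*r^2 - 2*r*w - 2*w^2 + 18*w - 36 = 4*r^2 + r*(6 - 2*w) - 2*w^2 + 27*w - 88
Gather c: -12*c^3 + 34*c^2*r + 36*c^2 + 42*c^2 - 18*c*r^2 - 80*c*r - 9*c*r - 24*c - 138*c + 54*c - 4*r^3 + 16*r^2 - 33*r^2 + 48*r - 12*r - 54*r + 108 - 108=-12*c^3 + c^2*(34*r + 78) + c*(-18*r^2 - 89*r - 108) - 4*r^3 - 17*r^2 - 18*r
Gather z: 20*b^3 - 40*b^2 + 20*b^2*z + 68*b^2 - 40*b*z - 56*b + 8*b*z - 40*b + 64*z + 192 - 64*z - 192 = 20*b^3 + 28*b^2 - 96*b + z*(20*b^2 - 32*b)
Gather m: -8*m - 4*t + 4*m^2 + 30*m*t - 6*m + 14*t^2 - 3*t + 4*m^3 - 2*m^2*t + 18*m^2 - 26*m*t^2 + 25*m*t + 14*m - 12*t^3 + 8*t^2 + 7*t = 4*m^3 + m^2*(22 - 2*t) + m*(-26*t^2 + 55*t) - 12*t^3 + 22*t^2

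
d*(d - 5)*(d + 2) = d^3 - 3*d^2 - 10*d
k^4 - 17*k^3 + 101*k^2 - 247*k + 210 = (k - 7)*(k - 5)*(k - 3)*(k - 2)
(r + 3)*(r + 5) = r^2 + 8*r + 15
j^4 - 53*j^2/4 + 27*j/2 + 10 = (j - 5/2)*(j - 2)*(j + 1/2)*(j + 4)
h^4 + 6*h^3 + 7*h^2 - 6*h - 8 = (h - 1)*(h + 1)*(h + 2)*(h + 4)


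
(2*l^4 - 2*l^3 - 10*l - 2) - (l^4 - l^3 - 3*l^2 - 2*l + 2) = l^4 - l^3 + 3*l^2 - 8*l - 4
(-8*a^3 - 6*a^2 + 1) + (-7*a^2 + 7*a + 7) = -8*a^3 - 13*a^2 + 7*a + 8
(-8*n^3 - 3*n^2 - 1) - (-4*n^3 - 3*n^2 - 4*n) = -4*n^3 + 4*n - 1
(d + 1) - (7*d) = 1 - 6*d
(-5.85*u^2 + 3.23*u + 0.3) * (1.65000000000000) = -9.6525*u^2 + 5.3295*u + 0.495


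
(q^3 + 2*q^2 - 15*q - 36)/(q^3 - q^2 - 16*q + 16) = (q^2 + 6*q + 9)/(q^2 + 3*q - 4)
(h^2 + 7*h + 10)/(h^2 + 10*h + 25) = (h + 2)/(h + 5)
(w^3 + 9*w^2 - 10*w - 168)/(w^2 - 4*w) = w + 13 + 42/w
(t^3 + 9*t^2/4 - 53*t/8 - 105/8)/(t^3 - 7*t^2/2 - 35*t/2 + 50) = (t^2 + 19*t/4 + 21/4)/(t^2 - t - 20)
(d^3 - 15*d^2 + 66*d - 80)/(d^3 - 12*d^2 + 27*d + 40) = (d - 2)/(d + 1)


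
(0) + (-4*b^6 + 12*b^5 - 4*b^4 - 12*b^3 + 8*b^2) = -4*b^6 + 12*b^5 - 4*b^4 - 12*b^3 + 8*b^2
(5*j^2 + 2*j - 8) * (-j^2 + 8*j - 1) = -5*j^4 + 38*j^3 + 19*j^2 - 66*j + 8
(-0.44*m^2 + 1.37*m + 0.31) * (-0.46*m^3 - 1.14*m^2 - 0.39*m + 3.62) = 0.2024*m^5 - 0.1286*m^4 - 1.5328*m^3 - 2.4805*m^2 + 4.8385*m + 1.1222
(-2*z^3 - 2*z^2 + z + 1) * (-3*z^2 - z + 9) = 6*z^5 + 8*z^4 - 19*z^3 - 22*z^2 + 8*z + 9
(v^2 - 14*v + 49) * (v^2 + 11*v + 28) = v^4 - 3*v^3 - 77*v^2 + 147*v + 1372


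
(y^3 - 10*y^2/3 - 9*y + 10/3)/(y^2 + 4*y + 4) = (3*y^2 - 16*y + 5)/(3*(y + 2))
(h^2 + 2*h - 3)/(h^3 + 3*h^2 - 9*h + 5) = (h + 3)/(h^2 + 4*h - 5)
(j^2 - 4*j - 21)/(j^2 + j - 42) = (j^2 - 4*j - 21)/(j^2 + j - 42)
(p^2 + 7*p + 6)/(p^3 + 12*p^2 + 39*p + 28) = (p + 6)/(p^2 + 11*p + 28)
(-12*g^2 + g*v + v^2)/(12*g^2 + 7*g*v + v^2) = (-3*g + v)/(3*g + v)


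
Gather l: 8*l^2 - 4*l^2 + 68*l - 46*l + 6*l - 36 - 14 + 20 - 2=4*l^2 + 28*l - 32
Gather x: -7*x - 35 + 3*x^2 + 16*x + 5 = 3*x^2 + 9*x - 30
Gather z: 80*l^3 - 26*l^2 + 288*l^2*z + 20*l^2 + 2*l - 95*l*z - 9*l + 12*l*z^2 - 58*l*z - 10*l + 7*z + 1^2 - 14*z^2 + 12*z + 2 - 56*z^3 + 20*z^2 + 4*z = 80*l^3 - 6*l^2 - 17*l - 56*z^3 + z^2*(12*l + 6) + z*(288*l^2 - 153*l + 23) + 3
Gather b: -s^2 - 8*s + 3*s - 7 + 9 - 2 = -s^2 - 5*s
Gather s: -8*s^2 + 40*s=-8*s^2 + 40*s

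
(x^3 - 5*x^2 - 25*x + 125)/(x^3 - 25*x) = (x - 5)/x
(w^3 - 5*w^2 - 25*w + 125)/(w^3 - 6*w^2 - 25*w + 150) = (w - 5)/(w - 6)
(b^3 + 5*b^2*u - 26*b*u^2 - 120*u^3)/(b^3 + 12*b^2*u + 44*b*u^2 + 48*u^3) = (b - 5*u)/(b + 2*u)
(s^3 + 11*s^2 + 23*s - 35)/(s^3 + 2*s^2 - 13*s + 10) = (s + 7)/(s - 2)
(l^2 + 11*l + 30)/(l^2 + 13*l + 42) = (l + 5)/(l + 7)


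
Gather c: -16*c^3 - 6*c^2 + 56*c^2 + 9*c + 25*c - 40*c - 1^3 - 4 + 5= -16*c^3 + 50*c^2 - 6*c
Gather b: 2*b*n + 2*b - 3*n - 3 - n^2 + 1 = b*(2*n + 2) - n^2 - 3*n - 2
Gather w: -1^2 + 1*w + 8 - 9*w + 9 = 16 - 8*w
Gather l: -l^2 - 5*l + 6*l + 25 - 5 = -l^2 + l + 20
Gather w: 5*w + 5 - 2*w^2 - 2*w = -2*w^2 + 3*w + 5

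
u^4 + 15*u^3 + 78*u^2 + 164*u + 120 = (u + 2)^2*(u + 5)*(u + 6)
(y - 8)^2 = y^2 - 16*y + 64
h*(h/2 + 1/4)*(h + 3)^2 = h^4/2 + 13*h^3/4 + 6*h^2 + 9*h/4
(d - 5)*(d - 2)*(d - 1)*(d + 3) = d^4 - 5*d^3 - 7*d^2 + 41*d - 30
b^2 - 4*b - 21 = (b - 7)*(b + 3)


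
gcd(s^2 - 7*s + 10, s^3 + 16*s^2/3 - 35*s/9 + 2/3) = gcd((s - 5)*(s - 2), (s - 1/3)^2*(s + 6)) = 1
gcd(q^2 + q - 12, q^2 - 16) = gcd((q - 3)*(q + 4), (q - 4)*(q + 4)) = q + 4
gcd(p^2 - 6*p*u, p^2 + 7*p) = p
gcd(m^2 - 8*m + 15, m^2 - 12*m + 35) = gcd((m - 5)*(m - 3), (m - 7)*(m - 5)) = m - 5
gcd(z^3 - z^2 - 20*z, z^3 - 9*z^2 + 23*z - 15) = z - 5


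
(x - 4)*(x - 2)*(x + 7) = x^3 + x^2 - 34*x + 56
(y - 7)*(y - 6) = y^2 - 13*y + 42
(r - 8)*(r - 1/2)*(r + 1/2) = r^3 - 8*r^2 - r/4 + 2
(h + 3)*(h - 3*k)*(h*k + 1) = h^3*k - 3*h^2*k^2 + 3*h^2*k + h^2 - 9*h*k^2 - 3*h*k + 3*h - 9*k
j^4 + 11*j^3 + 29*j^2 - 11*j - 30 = (j - 1)*(j + 1)*(j + 5)*(j + 6)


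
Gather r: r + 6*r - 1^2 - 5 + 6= 7*r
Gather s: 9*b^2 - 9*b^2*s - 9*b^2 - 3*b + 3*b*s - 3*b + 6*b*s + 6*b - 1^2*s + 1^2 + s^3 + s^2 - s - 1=s^3 + s^2 + s*(-9*b^2 + 9*b - 2)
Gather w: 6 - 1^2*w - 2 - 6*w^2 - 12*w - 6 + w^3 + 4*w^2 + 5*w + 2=w^3 - 2*w^2 - 8*w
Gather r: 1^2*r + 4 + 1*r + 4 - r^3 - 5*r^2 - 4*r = -r^3 - 5*r^2 - 2*r + 8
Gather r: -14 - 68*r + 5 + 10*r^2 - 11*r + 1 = 10*r^2 - 79*r - 8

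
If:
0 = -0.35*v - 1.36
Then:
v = -3.89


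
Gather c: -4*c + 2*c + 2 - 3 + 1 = -2*c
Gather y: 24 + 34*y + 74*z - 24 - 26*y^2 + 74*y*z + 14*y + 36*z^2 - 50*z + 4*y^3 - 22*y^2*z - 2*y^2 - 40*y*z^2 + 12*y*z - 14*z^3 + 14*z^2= 4*y^3 + y^2*(-22*z - 28) + y*(-40*z^2 + 86*z + 48) - 14*z^3 + 50*z^2 + 24*z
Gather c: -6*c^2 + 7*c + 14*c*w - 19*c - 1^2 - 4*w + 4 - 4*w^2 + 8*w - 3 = -6*c^2 + c*(14*w - 12) - 4*w^2 + 4*w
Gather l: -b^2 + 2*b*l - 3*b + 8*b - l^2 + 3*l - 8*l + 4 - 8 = -b^2 + 5*b - l^2 + l*(2*b - 5) - 4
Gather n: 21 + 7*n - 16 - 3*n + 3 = 4*n + 8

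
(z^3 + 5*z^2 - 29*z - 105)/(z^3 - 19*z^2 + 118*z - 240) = (z^2 + 10*z + 21)/(z^2 - 14*z + 48)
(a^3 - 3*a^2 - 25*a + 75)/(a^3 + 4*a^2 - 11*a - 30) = (a - 5)/(a + 2)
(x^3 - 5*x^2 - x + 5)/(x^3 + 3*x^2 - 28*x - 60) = (x^2 - 1)/(x^2 + 8*x + 12)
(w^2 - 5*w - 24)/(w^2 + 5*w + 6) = (w - 8)/(w + 2)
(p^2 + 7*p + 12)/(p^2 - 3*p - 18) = (p + 4)/(p - 6)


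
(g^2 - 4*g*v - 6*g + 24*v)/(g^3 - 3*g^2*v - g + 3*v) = (g^2 - 4*g*v - 6*g + 24*v)/(g^3 - 3*g^2*v - g + 3*v)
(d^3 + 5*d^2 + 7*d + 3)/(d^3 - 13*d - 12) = (d + 1)/(d - 4)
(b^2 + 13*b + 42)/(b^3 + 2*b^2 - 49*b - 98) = (b + 6)/(b^2 - 5*b - 14)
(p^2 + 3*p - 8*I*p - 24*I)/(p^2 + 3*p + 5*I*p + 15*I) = (p - 8*I)/(p + 5*I)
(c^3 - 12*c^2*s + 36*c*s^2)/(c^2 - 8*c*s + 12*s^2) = c*(-c + 6*s)/(-c + 2*s)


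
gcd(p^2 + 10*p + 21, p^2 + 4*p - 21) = p + 7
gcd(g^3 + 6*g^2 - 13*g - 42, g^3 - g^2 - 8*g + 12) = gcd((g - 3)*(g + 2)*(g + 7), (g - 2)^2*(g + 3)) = 1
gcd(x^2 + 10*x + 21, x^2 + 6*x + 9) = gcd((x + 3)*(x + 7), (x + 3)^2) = x + 3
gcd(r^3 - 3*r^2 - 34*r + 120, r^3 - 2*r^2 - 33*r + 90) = r^2 + r - 30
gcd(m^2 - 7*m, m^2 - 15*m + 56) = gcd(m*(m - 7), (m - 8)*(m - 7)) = m - 7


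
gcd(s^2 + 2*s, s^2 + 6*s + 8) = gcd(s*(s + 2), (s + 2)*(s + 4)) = s + 2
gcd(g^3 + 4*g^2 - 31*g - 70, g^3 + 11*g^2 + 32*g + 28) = g^2 + 9*g + 14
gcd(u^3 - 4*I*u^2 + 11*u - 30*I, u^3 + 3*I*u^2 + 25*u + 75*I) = u^2 - 2*I*u + 15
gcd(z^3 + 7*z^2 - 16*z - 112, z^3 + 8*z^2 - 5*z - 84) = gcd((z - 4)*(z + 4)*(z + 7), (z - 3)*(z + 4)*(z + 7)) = z^2 + 11*z + 28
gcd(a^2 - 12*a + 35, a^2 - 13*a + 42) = a - 7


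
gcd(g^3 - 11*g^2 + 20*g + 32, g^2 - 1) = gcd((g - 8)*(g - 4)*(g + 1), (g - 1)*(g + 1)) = g + 1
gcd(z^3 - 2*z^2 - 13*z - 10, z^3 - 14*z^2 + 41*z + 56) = z + 1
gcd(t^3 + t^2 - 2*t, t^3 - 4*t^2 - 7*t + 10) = t^2 + t - 2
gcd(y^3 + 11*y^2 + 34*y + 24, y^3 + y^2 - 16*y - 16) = y^2 + 5*y + 4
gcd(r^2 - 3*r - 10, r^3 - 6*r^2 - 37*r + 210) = r - 5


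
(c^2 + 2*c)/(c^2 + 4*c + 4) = c/(c + 2)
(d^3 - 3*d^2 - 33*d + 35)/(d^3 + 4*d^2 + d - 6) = (d^2 - 2*d - 35)/(d^2 + 5*d + 6)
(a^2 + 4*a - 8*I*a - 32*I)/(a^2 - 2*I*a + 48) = (a + 4)/(a + 6*I)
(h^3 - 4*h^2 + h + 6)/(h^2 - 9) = (h^2 - h - 2)/(h + 3)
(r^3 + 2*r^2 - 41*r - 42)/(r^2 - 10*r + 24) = (r^2 + 8*r + 7)/(r - 4)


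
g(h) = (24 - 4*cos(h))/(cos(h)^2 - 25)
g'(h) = 2*(24 - 4*cos(h))*sin(h)*cos(h)/(cos(h)^2 - 25)^2 + 4*sin(h)/(cos(h)^2 - 25) = 4*(sin(h)^2 + 12*cos(h) - 26)*sin(h)/(cos(h)^2 - 25)^2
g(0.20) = -0.84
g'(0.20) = -0.02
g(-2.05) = -1.04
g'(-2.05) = 0.18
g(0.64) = -0.85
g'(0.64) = -0.06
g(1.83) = -1.00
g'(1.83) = -0.18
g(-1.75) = -0.99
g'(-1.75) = 0.17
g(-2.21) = -1.07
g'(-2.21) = 0.17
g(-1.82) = -1.00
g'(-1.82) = 0.17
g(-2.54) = -1.12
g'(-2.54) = 0.14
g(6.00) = -0.84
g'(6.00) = 0.03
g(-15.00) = -1.11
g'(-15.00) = 0.15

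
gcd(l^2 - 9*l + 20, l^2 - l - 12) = l - 4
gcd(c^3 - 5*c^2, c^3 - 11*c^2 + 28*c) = c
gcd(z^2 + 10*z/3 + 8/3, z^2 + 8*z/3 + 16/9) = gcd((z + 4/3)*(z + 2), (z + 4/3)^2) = z + 4/3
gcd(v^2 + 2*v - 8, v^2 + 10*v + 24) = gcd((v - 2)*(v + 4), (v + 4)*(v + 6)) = v + 4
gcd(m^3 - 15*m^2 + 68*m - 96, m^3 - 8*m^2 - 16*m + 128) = m^2 - 12*m + 32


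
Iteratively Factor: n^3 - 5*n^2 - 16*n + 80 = (n - 5)*(n^2 - 16) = (n - 5)*(n - 4)*(n + 4)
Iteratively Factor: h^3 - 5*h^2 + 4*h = (h - 4)*(h^2 - h) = h*(h - 4)*(h - 1)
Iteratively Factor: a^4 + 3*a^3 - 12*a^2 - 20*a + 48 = (a + 3)*(a^3 - 12*a + 16) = (a + 3)*(a + 4)*(a^2 - 4*a + 4) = (a - 2)*(a + 3)*(a + 4)*(a - 2)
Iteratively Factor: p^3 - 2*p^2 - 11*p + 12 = (p + 3)*(p^2 - 5*p + 4) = (p - 1)*(p + 3)*(p - 4)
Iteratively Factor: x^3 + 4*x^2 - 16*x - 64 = (x - 4)*(x^2 + 8*x + 16) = (x - 4)*(x + 4)*(x + 4)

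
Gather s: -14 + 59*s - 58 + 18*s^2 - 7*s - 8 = 18*s^2 + 52*s - 80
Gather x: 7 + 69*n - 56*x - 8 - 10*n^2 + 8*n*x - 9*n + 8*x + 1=-10*n^2 + 60*n + x*(8*n - 48)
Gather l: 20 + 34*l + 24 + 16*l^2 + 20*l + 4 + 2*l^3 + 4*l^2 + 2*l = 2*l^3 + 20*l^2 + 56*l + 48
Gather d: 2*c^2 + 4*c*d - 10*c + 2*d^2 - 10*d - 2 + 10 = 2*c^2 - 10*c + 2*d^2 + d*(4*c - 10) + 8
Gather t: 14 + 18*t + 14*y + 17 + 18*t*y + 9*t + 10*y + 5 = t*(18*y + 27) + 24*y + 36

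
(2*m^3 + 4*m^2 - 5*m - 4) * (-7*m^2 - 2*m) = -14*m^5 - 32*m^4 + 27*m^3 + 38*m^2 + 8*m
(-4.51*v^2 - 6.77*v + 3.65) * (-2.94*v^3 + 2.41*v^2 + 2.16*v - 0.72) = 13.2594*v^5 + 9.0347*v^4 - 36.7883*v^3 - 2.5795*v^2 + 12.7584*v - 2.628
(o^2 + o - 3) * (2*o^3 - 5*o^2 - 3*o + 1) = 2*o^5 - 3*o^4 - 14*o^3 + 13*o^2 + 10*o - 3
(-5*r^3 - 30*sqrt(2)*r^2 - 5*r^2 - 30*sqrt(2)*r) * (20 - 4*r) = 20*r^4 - 80*r^3 + 120*sqrt(2)*r^3 - 480*sqrt(2)*r^2 - 100*r^2 - 600*sqrt(2)*r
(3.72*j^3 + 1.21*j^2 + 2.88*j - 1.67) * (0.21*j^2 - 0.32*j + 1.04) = 0.7812*j^5 - 0.9363*j^4 + 4.0864*j^3 - 0.0139*j^2 + 3.5296*j - 1.7368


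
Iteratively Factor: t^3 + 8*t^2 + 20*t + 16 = (t + 2)*(t^2 + 6*t + 8) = (t + 2)*(t + 4)*(t + 2)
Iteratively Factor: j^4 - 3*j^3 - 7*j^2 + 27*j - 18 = (j - 2)*(j^3 - j^2 - 9*j + 9) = (j - 3)*(j - 2)*(j^2 + 2*j - 3) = (j - 3)*(j - 2)*(j - 1)*(j + 3)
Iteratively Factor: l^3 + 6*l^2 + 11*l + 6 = (l + 1)*(l^2 + 5*l + 6) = (l + 1)*(l + 2)*(l + 3)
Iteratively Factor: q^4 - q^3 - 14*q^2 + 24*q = (q - 3)*(q^3 + 2*q^2 - 8*q) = q*(q - 3)*(q^2 + 2*q - 8) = q*(q - 3)*(q + 4)*(q - 2)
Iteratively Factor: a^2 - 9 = (a - 3)*(a + 3)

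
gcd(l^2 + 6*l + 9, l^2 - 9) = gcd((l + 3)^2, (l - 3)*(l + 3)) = l + 3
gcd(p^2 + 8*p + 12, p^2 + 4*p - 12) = p + 6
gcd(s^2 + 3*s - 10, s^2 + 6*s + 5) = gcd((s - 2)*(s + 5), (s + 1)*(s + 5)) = s + 5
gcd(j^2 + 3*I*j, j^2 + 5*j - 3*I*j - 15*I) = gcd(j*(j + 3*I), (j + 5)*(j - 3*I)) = 1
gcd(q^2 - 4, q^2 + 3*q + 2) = q + 2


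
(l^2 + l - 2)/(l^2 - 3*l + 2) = (l + 2)/(l - 2)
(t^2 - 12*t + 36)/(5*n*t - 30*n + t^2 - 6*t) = (t - 6)/(5*n + t)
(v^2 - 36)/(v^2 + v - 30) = (v - 6)/(v - 5)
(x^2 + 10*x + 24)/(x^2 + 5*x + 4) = (x + 6)/(x + 1)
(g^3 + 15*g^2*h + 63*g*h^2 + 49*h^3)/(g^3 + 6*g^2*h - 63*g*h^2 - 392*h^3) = (g + h)/(g - 8*h)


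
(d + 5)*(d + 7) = d^2 + 12*d + 35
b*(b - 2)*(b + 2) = b^3 - 4*b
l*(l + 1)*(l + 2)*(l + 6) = l^4 + 9*l^3 + 20*l^2 + 12*l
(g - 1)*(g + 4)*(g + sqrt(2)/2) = g^3 + sqrt(2)*g^2/2 + 3*g^2 - 4*g + 3*sqrt(2)*g/2 - 2*sqrt(2)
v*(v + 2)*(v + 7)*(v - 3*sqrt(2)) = v^4 - 3*sqrt(2)*v^3 + 9*v^3 - 27*sqrt(2)*v^2 + 14*v^2 - 42*sqrt(2)*v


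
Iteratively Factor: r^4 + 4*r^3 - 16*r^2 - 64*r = (r - 4)*(r^3 + 8*r^2 + 16*r) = r*(r - 4)*(r^2 + 8*r + 16) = r*(r - 4)*(r + 4)*(r + 4)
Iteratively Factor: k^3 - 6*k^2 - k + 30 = (k + 2)*(k^2 - 8*k + 15) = (k - 5)*(k + 2)*(k - 3)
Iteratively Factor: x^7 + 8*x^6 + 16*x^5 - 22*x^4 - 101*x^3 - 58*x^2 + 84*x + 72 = (x + 1)*(x^6 + 7*x^5 + 9*x^4 - 31*x^3 - 70*x^2 + 12*x + 72) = (x + 1)*(x + 3)*(x^5 + 4*x^4 - 3*x^3 - 22*x^2 - 4*x + 24) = (x - 1)*(x + 1)*(x + 3)*(x^4 + 5*x^3 + 2*x^2 - 20*x - 24) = (x - 1)*(x + 1)*(x + 2)*(x + 3)*(x^3 + 3*x^2 - 4*x - 12) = (x - 1)*(x + 1)*(x + 2)^2*(x + 3)*(x^2 + x - 6) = (x - 1)*(x + 1)*(x + 2)^2*(x + 3)^2*(x - 2)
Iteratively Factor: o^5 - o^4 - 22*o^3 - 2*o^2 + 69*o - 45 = (o - 5)*(o^4 + 4*o^3 - 2*o^2 - 12*o + 9) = (o - 5)*(o - 1)*(o^3 + 5*o^2 + 3*o - 9) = (o - 5)*(o - 1)*(o + 3)*(o^2 + 2*o - 3) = (o - 5)*(o - 1)*(o + 3)^2*(o - 1)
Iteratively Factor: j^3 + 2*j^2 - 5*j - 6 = (j + 3)*(j^2 - j - 2) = (j + 1)*(j + 3)*(j - 2)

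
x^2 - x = x*(x - 1)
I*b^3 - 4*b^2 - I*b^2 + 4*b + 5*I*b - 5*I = (b - 1)*(b + 5*I)*(I*b + 1)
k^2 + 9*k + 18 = (k + 3)*(k + 6)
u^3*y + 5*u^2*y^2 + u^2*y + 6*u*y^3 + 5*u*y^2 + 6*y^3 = (u + 2*y)*(u + 3*y)*(u*y + y)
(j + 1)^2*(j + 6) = j^3 + 8*j^2 + 13*j + 6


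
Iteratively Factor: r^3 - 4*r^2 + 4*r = (r)*(r^2 - 4*r + 4) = r*(r - 2)*(r - 2)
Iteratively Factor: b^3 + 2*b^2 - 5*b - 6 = (b - 2)*(b^2 + 4*b + 3) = (b - 2)*(b + 3)*(b + 1)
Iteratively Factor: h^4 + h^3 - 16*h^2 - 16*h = (h + 4)*(h^3 - 3*h^2 - 4*h) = h*(h + 4)*(h^2 - 3*h - 4) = h*(h - 4)*(h + 4)*(h + 1)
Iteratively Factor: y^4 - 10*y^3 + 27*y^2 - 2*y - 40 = (y - 2)*(y^3 - 8*y^2 + 11*y + 20) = (y - 4)*(y - 2)*(y^2 - 4*y - 5) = (y - 4)*(y - 2)*(y + 1)*(y - 5)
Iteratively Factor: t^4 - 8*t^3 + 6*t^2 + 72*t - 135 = (t - 5)*(t^3 - 3*t^2 - 9*t + 27) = (t - 5)*(t - 3)*(t^2 - 9) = (t - 5)*(t - 3)^2*(t + 3)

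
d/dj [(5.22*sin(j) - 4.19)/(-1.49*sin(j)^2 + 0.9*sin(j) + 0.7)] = (7.7778*sin(j)^2 - 12.4862*sin(j) + 7.425)*cos(j)/(2.2201*sin(j)^4 - 2.682*sin(j)^3 - 1.276*sin(j)^2 + 1.26*sin(j) + 0.49)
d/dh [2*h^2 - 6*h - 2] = 4*h - 6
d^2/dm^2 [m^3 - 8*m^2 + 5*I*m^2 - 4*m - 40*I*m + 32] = 6*m - 16 + 10*I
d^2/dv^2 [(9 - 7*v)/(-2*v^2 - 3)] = 4*(8*v^2*(7*v - 9) + 3*(3 - 7*v)*(2*v^2 + 3))/(2*v^2 + 3)^3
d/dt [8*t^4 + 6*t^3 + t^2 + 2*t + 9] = 32*t^3 + 18*t^2 + 2*t + 2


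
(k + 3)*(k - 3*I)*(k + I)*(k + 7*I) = k^4 + 3*k^3 + 5*I*k^3 + 17*k^2 + 15*I*k^2 + 51*k + 21*I*k + 63*I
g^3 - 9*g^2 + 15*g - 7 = (g - 7)*(g - 1)^2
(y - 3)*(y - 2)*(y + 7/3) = y^3 - 8*y^2/3 - 17*y/3 + 14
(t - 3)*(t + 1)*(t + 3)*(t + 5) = t^4 + 6*t^3 - 4*t^2 - 54*t - 45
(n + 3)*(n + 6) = n^2 + 9*n + 18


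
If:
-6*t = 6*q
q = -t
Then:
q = -t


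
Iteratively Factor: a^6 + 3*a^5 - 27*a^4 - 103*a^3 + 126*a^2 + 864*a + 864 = (a + 3)*(a^5 - 27*a^3 - 22*a^2 + 192*a + 288) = (a + 3)^2*(a^4 - 3*a^3 - 18*a^2 + 32*a + 96) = (a + 3)^3*(a^3 - 6*a^2 + 32) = (a + 2)*(a + 3)^3*(a^2 - 8*a + 16) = (a - 4)*(a + 2)*(a + 3)^3*(a - 4)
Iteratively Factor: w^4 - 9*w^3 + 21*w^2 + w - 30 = (w - 2)*(w^3 - 7*w^2 + 7*w + 15) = (w - 3)*(w - 2)*(w^2 - 4*w - 5) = (w - 5)*(w - 3)*(w - 2)*(w + 1)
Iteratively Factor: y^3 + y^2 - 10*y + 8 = (y - 2)*(y^2 + 3*y - 4) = (y - 2)*(y + 4)*(y - 1)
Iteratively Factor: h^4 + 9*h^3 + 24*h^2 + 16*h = (h + 1)*(h^3 + 8*h^2 + 16*h) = (h + 1)*(h + 4)*(h^2 + 4*h) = (h + 1)*(h + 4)^2*(h)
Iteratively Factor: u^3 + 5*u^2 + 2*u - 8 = (u + 4)*(u^2 + u - 2) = (u - 1)*(u + 4)*(u + 2)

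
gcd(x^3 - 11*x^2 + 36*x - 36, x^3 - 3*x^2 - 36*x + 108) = x^2 - 9*x + 18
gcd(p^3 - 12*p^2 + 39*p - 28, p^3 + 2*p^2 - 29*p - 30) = 1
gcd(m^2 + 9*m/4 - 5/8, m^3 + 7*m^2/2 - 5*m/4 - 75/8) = m + 5/2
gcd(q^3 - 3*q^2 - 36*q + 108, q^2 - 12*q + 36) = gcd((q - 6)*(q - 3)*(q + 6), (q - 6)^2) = q - 6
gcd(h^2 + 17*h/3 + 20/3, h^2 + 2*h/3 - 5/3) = h + 5/3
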